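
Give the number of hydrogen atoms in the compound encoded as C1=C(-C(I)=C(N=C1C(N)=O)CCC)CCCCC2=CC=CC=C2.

Hydrogens are implicit in SMILES; fill each atom to its normal valence:
  6 × C: 2 H each → 12
  6 × C (aromatic): 1 H each → 6
  5 × C (aromatic): no H
  1 × C: 3 H
  1 × C: no H
  1 × I: no H
  1 × N: 2 H
  1 × N (aromatic): no H
  1 × O: no H
  Total hydrogens = 23.

23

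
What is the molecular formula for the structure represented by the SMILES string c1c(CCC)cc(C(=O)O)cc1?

C10H12O2

Heavy atoms from the SMILES: 10 C, 2 O.
Implicit hydrogens by atom environment:
  4 × C (aromatic): 1 H each → 4
  2 × C: 2 H each → 4
  2 × C (aromatic): no H
  1 × C: 3 H
  1 × C: no H
  1 × O: 1 H
  1 × O: no H
  Total hydrogens = 12.
Molecular formula: C10H12O2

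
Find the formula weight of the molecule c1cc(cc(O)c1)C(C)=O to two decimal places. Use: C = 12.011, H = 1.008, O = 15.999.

136.15

Molecular formula: C8H8O2.
M = 8×12.011 + 8×1.008 + 2×15.999 = 136.15 g/mol.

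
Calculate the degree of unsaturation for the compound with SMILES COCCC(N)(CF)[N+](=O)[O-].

1

Molecular formula from the SMILES: C5H11FN2O3.
DoU = (2C + 2 + N − H − X)/2 = (2·5 + 2 + 2 − 11 − 1)/2 = 2/2 = 1.
(Structurally: 0 ring(s) + 1 π bond(s) = 1.)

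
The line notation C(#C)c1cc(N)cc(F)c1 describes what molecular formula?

C8H6FN

Heavy atoms from the SMILES: 8 C, 1 F, 1 N.
Implicit hydrogens by atom environment:
  3 × C (aromatic): 1 H each → 3
  3 × C (aromatic): no H
  1 × C: 1 H
  1 × C: no H
  1 × F: no H
  1 × N: 2 H
  Total hydrogens = 6.
Molecular formula: C8H6FN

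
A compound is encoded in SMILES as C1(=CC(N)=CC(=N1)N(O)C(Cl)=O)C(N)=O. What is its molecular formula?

Heavy atoms from the SMILES: 7 C, 1 Cl, 4 N, 3 O.
Implicit hydrogens by atom environment:
  3 × C (aromatic): no H
  2 × C (aromatic): 1 H each → 2
  2 × C: no H
  2 × N: 2 H each → 4
  2 × O: no H
  1 × Cl: no H
  1 × N (aromatic): no H
  1 × N: no H
  1 × O: 1 H
  Total hydrogens = 7.
Molecular formula: C7H7ClN4O3

C7H7ClN4O3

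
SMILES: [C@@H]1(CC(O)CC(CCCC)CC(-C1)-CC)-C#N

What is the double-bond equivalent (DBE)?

3

Molecular formula from the SMILES: C15H27NO.
DoU = (2C + 2 + N − H − X)/2 = (2·15 + 2 + 1 − 27 − 0)/2 = 6/2 = 3.
(Structurally: 1 ring(s) + 2 π bond(s) = 3.)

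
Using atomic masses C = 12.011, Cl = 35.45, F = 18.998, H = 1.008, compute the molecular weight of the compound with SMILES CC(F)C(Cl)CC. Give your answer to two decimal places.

124.58

Molecular formula: C5H10ClF.
M = 5×12.011 + 1×35.45 + 1×18.998 + 10×1.008 = 124.58 g/mol.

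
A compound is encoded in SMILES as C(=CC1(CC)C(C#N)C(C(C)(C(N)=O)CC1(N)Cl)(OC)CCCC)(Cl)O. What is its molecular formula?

Heavy atoms from the SMILES: 18 C, 2 Cl, 3 N, 3 O.
Implicit hydrogens by atom environment:
  7 × C: no H
  5 × C: 2 H each → 10
  4 × C: 3 H each → 12
  2 × C: 1 H each → 2
  2 × Cl: no H
  2 × N: 2 H each → 4
  2 × O: no H
  1 × N: no H
  1 × O: 1 H
  Total hydrogens = 29.
Molecular formula: C18H29Cl2N3O3

C18H29Cl2N3O3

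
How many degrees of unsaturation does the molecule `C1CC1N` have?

1

Molecular formula from the SMILES: C3H7N.
DoU = (2C + 2 + N − H − X)/2 = (2·3 + 2 + 1 − 7 − 0)/2 = 2/2 = 1.
(Structurally: 1 ring(s) + 0 π bond(s) = 1.)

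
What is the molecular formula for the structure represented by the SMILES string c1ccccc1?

C6H6

Heavy atoms from the SMILES: 6 C.
Implicit hydrogens by atom environment:
  6 × C (aromatic): 1 H each → 6
  Total hydrogens = 6.
Molecular formula: C6H6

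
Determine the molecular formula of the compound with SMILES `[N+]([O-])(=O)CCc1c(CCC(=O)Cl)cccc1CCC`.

C14H18ClNO3

Heavy atoms from the SMILES: 14 C, 1 Cl, 1 N, 3 O.
Implicit hydrogens by atom environment:
  6 × C: 2 H each → 12
  3 × C (aromatic): 1 H each → 3
  3 × C (aromatic): no H
  2 × O: no H
  1 × C: 3 H
  1 × C: no H
  1 × Cl: no H
  1 × N (charge +1): no H
  1 × O (charge -1): no H
  Total hydrogens = 18.
Molecular formula: C14H18ClNO3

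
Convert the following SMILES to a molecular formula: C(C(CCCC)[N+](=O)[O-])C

Heavy atoms from the SMILES: 7 C, 1 N, 2 O.
Implicit hydrogens by atom environment:
  4 × C: 2 H each → 8
  2 × C: 3 H each → 6
  1 × C: 1 H
  1 × N (charge +1): no H
  1 × O: no H
  1 × O (charge -1): no H
  Total hydrogens = 15.
Molecular formula: C7H15NO2

C7H15NO2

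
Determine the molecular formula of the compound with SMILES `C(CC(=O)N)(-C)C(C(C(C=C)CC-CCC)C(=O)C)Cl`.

Heavy atoms from the SMILES: 16 C, 1 Cl, 1 N, 2 O.
Implicit hydrogens by atom environment:
  6 × C: 2 H each → 12
  5 × C: 1 H each → 5
  3 × C: 3 H each → 9
  2 × C: no H
  2 × O: no H
  1 × Cl: no H
  1 × N: 2 H
  Total hydrogens = 28.
Molecular formula: C16H28ClNO2

C16H28ClNO2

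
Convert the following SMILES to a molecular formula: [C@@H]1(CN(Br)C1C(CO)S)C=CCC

C9H16BrNOS

Heavy atoms from the SMILES: 1 Br, 9 C, 1 N, 1 O, 1 S.
Implicit hydrogens by atom environment:
  5 × C: 1 H each → 5
  3 × C: 2 H each → 6
  1 × Br: no H
  1 × C: 3 H
  1 × N: no H
  1 × O: 1 H
  1 × S: 1 H
  Total hydrogens = 16.
Molecular formula: C9H16BrNOS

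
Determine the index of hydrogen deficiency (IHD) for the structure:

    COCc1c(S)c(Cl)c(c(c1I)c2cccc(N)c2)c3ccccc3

Molecular formula from the SMILES: C20H17ClINOS.
DoU = (2C + 2 + N − H − X)/2 = (2·20 + 2 + 1 − 17 − 2)/2 = 24/2 = 12.
(Structurally: 3 ring(s) + 9 π bond(s) = 12.)

12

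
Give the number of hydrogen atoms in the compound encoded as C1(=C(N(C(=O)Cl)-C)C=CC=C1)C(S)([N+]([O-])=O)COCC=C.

Hydrogens are implicit in SMILES; fill each atom to its normal valence:
  4 × C (aromatic): 1 H each → 4
  3 × C: 2 H each → 6
  3 × O: no H
  2 × C: no H
  2 × C (aromatic): no H
  1 × C: 3 H
  1 × C: 1 H
  1 × Cl: no H
  1 × N (charge +1): no H
  1 × N: no H
  1 × O (charge -1): no H
  1 × S: 1 H
  Total hydrogens = 15.

15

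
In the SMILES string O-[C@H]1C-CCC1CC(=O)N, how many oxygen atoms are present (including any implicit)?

The symbol for oxygen appears 2 times in the SMILES.

2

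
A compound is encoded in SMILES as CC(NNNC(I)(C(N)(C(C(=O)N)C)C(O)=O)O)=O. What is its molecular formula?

Heavy atoms from the SMILES: 8 C, 1 I, 5 N, 5 O.
Implicit hydrogens by atom environment:
  5 × C: no H
  3 × N: 1 H each → 3
  3 × O: no H
  2 × C: 3 H each → 6
  2 × N: 2 H each → 4
  2 × O: 1 H each → 2
  1 × C: 1 H
  1 × I: no H
  Total hydrogens = 16.
Molecular formula: C8H16IN5O5

C8H16IN5O5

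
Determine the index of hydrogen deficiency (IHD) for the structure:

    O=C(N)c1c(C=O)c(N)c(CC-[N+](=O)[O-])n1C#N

Molecular formula from the SMILES: C9H9N5O4.
DoU = (2C + 2 + N − H − X)/2 = (2·9 + 2 + 5 − 9 − 0)/2 = 16/2 = 8.
(Structurally: 1 ring(s) + 7 π bond(s) = 8.)

8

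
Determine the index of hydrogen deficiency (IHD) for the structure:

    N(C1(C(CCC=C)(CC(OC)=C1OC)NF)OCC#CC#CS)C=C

Molecular formula from the SMILES: C18H23FN2O3S.
DoU = (2C + 2 + N − H − X)/2 = (2·18 + 2 + 2 − 23 − 1)/2 = 16/2 = 8.
(Structurally: 1 ring(s) + 7 π bond(s) = 8.)

8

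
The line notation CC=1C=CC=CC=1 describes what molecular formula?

Heavy atoms from the SMILES: 7 C.
Implicit hydrogens by atom environment:
  5 × C (aromatic): 1 H each → 5
  1 × C: 3 H
  1 × C (aromatic): no H
  Total hydrogens = 8.
Molecular formula: C7H8

C7H8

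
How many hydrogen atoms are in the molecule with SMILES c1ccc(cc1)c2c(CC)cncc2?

13

Hydrogens are implicit in SMILES; fill each atom to its normal valence:
  8 × C (aromatic): 1 H each → 8
  3 × C (aromatic): no H
  1 × C: 3 H
  1 × C: 2 H
  1 × N (aromatic): no H
  Total hydrogens = 13.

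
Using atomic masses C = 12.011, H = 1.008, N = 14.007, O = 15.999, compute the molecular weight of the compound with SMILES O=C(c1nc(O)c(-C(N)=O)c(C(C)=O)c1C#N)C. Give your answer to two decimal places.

Molecular formula: C11H9N3O4.
M = 11×12.011 + 9×1.008 + 3×14.007 + 4×15.999 = 247.21 g/mol.

247.21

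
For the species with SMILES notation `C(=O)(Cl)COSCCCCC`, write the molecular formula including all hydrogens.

C7H13ClO2S

Heavy atoms from the SMILES: 7 C, 1 Cl, 2 O, 1 S.
Implicit hydrogens by atom environment:
  5 × C: 2 H each → 10
  2 × O: no H
  1 × C: 3 H
  1 × C: no H
  1 × Cl: no H
  1 × S: no H
  Total hydrogens = 13.
Molecular formula: C7H13ClO2S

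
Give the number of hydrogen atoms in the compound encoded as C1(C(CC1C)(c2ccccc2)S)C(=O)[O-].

13

Hydrogens are implicit in SMILES; fill each atom to its normal valence:
  5 × C (aromatic): 1 H each → 5
  2 × C: 1 H each → 2
  2 × C: no H
  1 × C: 3 H
  1 × C: 2 H
  1 × C (aromatic): no H
  1 × O: no H
  1 × O (charge -1): no H
  1 × S: 1 H
  Total hydrogens = 13.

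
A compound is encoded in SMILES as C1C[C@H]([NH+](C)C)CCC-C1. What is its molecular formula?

Heavy atoms from the SMILES: 9 C, 1 N.
Implicit hydrogens by atom environment:
  6 × C: 2 H each → 12
  2 × C: 3 H each → 6
  1 × C: 1 H
  1 × N (charge +1): 1 H
  Total hydrogens = 20.
Net charge +1.
Molecular formula: C9H20N+

C9H20N+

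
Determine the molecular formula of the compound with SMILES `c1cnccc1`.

C5H5N

Heavy atoms from the SMILES: 5 C, 1 N.
Implicit hydrogens by atom environment:
  5 × C (aromatic): 1 H each → 5
  1 × N (aromatic): no H
  Total hydrogens = 5.
Molecular formula: C5H5N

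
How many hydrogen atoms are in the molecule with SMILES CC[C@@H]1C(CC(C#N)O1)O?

11

Hydrogens are implicit in SMILES; fill each atom to its normal valence:
  3 × C: 1 H each → 3
  2 × C: 2 H each → 4
  1 × C: 3 H
  1 × C: no H
  1 × N: no H
  1 × O: 1 H
  1 × O: no H
  Total hydrogens = 11.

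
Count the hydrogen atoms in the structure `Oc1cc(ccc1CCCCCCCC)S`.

Hydrogens are implicit in SMILES; fill each atom to its normal valence:
  7 × C: 2 H each → 14
  3 × C (aromatic): 1 H each → 3
  3 × C (aromatic): no H
  1 × C: 3 H
  1 × O: 1 H
  1 × S: 1 H
  Total hydrogens = 22.

22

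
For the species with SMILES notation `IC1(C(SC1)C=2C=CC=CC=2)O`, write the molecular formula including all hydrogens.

C9H9IOS

Heavy atoms from the SMILES: 9 C, 1 I, 1 O, 1 S.
Implicit hydrogens by atom environment:
  5 × C (aromatic): 1 H each → 5
  1 × C: 2 H
  1 × C: 1 H
  1 × C: no H
  1 × C (aromatic): no H
  1 × I: no H
  1 × O: 1 H
  1 × S: no H
  Total hydrogens = 9.
Molecular formula: C9H9IOS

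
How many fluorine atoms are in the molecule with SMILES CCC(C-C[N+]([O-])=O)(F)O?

The symbol for fluorine appears 1 time in the SMILES.

1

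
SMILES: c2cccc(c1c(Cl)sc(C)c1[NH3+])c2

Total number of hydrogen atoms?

11

Hydrogens are implicit in SMILES; fill each atom to its normal valence:
  5 × C (aromatic): 1 H each → 5
  5 × C (aromatic): no H
  1 × C: 3 H
  1 × Cl: no H
  1 × N (charge +1): 3 H
  1 × S (aromatic): no H
  Total hydrogens = 11.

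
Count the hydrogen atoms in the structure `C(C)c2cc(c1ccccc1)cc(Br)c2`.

Hydrogens are implicit in SMILES; fill each atom to its normal valence:
  8 × C (aromatic): 1 H each → 8
  4 × C (aromatic): no H
  1 × Br: no H
  1 × C: 3 H
  1 × C: 2 H
  Total hydrogens = 13.

13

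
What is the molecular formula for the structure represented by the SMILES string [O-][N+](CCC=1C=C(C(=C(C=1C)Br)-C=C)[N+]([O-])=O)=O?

Heavy atoms from the SMILES: 1 Br, 11 C, 2 N, 4 O.
Implicit hydrogens by atom environment:
  5 × C (aromatic): no H
  3 × C: 2 H each → 6
  2 × N (charge +1): no H
  2 × O: no H
  2 × O (charge -1): no H
  1 × Br: no H
  1 × C: 3 H
  1 × C (aromatic): 1 H
  1 × C: 1 H
  Total hydrogens = 11.
Molecular formula: C11H11BrN2O4

C11H11BrN2O4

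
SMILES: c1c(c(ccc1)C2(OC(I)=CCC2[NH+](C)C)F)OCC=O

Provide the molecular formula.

C15H18FINO3+

Heavy atoms from the SMILES: 15 C, 1 F, 1 I, 1 N, 3 O.
Implicit hydrogens by atom environment:
  4 × C (aromatic): 1 H each → 4
  3 × C: 1 H each → 3
  3 × O: no H
  2 × C: 3 H each → 6
  2 × C: 2 H each → 4
  2 × C: no H
  2 × C (aromatic): no H
  1 × F: no H
  1 × I: no H
  1 × N (charge +1): 1 H
  Total hydrogens = 18.
Net charge +1.
Molecular formula: C15H18FINO3+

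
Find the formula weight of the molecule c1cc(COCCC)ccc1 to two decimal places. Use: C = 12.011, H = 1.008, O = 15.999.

Molecular formula: C10H14O.
M = 10×12.011 + 14×1.008 + 1×15.999 = 150.22 g/mol.

150.22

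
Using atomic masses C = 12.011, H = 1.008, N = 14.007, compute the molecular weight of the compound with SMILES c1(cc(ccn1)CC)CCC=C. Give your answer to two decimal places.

161.25

Molecular formula: C11H15N.
M = 11×12.011 + 15×1.008 + 1×14.007 = 161.25 g/mol.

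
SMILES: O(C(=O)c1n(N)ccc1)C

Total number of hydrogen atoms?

8

Hydrogens are implicit in SMILES; fill each atom to its normal valence:
  3 × C (aromatic): 1 H each → 3
  2 × O: no H
  1 × C: 3 H
  1 × C (aromatic): no H
  1 × C: no H
  1 × N: 2 H
  1 × N (aromatic): no H
  Total hydrogens = 8.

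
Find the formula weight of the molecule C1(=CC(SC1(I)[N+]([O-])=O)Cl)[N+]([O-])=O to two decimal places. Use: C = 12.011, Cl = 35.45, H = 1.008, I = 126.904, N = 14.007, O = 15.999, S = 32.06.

Molecular formula: C4H2ClIN2O4S.
M = 4×12.011 + 1×35.45 + 2×1.008 + 1×126.904 + 2×14.007 + 4×15.999 + 1×32.06 = 336.48 g/mol.

336.48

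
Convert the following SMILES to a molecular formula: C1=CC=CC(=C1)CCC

Heavy atoms from the SMILES: 9 C.
Implicit hydrogens by atom environment:
  5 × C (aromatic): 1 H each → 5
  2 × C: 2 H each → 4
  1 × C: 3 H
  1 × C (aromatic): no H
  Total hydrogens = 12.
Molecular formula: C9H12

C9H12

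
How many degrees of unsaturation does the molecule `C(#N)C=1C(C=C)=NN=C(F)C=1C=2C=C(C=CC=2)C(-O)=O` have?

Molecular formula from the SMILES: C14H8FN3O2.
DoU = (2C + 2 + N − H − X)/2 = (2·14 + 2 + 3 − 8 − 1)/2 = 24/2 = 12.
(Structurally: 2 ring(s) + 10 π bond(s) = 12.)

12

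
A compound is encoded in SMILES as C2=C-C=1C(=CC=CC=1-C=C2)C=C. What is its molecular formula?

C12H10

Heavy atoms from the SMILES: 12 C.
Implicit hydrogens by atom environment:
  7 × C (aromatic): 1 H each → 7
  3 × C (aromatic): no H
  1 × C: 2 H
  1 × C: 1 H
  Total hydrogens = 10.
Molecular formula: C12H10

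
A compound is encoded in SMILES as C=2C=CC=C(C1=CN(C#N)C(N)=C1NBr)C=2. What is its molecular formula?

C11H9BrN4

Heavy atoms from the SMILES: 1 Br, 11 C, 4 N.
Implicit hydrogens by atom environment:
  6 × C (aromatic): 1 H each → 6
  4 × C (aromatic): no H
  1 × Br: no H
  1 × C: no H
  1 × N: 2 H
  1 × N: 1 H
  1 × N (aromatic): no H
  1 × N: no H
  Total hydrogens = 9.
Molecular formula: C11H9BrN4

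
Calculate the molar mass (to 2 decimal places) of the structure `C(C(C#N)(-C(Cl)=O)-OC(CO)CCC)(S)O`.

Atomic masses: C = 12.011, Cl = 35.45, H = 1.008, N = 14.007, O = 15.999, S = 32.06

Molecular formula: C9H14ClNO4S.
M = 9×12.011 + 1×35.45 + 14×1.008 + 1×14.007 + 4×15.999 + 1×32.06 = 267.72 g/mol.

267.72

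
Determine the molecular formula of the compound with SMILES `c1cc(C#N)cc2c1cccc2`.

Heavy atoms from the SMILES: 11 C, 1 N.
Implicit hydrogens by atom environment:
  7 × C (aromatic): 1 H each → 7
  3 × C (aromatic): no H
  1 × C: no H
  1 × N: no H
  Total hydrogens = 7.
Molecular formula: C11H7N

C11H7N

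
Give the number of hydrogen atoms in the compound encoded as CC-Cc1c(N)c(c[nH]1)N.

13

Hydrogens are implicit in SMILES; fill each atom to its normal valence:
  3 × C (aromatic): no H
  2 × C: 2 H each → 4
  2 × N: 2 H each → 4
  1 × C: 3 H
  1 × C (aromatic): 1 H
  1 × N (aromatic): 1 H
  Total hydrogens = 13.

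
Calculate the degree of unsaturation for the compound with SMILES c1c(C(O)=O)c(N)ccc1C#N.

7

Molecular formula from the SMILES: C8H6N2O2.
DoU = (2C + 2 + N − H − X)/2 = (2·8 + 2 + 2 − 6 − 0)/2 = 14/2 = 7.
(Structurally: 1 ring(s) + 6 π bond(s) = 7.)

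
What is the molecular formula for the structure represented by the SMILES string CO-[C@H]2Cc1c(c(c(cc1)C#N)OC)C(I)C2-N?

C13H15IN2O2

Heavy atoms from the SMILES: 13 C, 1 I, 2 N, 2 O.
Implicit hydrogens by atom environment:
  4 × C (aromatic): no H
  3 × C: 1 H each → 3
  2 × C: 3 H each → 6
  2 × C (aromatic): 1 H each → 2
  2 × O: no H
  1 × C: 2 H
  1 × C: no H
  1 × I: no H
  1 × N: 2 H
  1 × N: no H
  Total hydrogens = 15.
Molecular formula: C13H15IN2O2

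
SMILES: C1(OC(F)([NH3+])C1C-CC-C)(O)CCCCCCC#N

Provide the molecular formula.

Heavy atoms from the SMILES: 14 C, 1 F, 2 N, 2 O.
Implicit hydrogens by atom environment:
  9 × C: 2 H each → 18
  3 × C: no H
  1 × C: 3 H
  1 × C: 1 H
  1 × F: no H
  1 × N (charge +1): 3 H
  1 × N: no H
  1 × O: 1 H
  1 × O: no H
  Total hydrogens = 26.
Net charge +1.
Molecular formula: C14H26FN2O2+

C14H26FN2O2+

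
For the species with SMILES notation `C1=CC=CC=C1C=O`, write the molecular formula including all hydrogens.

Heavy atoms from the SMILES: 7 C, 1 O.
Implicit hydrogens by atom environment:
  5 × C (aromatic): 1 H each → 5
  1 × C: 1 H
  1 × C (aromatic): no H
  1 × O: no H
  Total hydrogens = 6.
Molecular formula: C7H6O

C7H6O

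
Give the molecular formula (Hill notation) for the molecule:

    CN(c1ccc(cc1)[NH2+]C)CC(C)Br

Heavy atoms from the SMILES: 1 Br, 11 C, 2 N.
Implicit hydrogens by atom environment:
  4 × C (aromatic): 1 H each → 4
  3 × C: 3 H each → 9
  2 × C (aromatic): no H
  1 × Br: no H
  1 × C: 2 H
  1 × C: 1 H
  1 × N (charge +1): 2 H
  1 × N: no H
  Total hydrogens = 18.
Net charge +1.
Molecular formula: C11H18BrN2+

C11H18BrN2+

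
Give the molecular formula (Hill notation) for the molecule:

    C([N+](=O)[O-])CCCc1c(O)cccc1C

Heavy atoms from the SMILES: 11 C, 1 N, 3 O.
Implicit hydrogens by atom environment:
  4 × C: 2 H each → 8
  3 × C (aromatic): 1 H each → 3
  3 × C (aromatic): no H
  1 × C: 3 H
  1 × N (charge +1): no H
  1 × O: 1 H
  1 × O: no H
  1 × O (charge -1): no H
  Total hydrogens = 15.
Molecular formula: C11H15NO3

C11H15NO3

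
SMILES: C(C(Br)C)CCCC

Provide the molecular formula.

Heavy atoms from the SMILES: 1 Br, 7 C.
Implicit hydrogens by atom environment:
  4 × C: 2 H each → 8
  2 × C: 3 H each → 6
  1 × Br: no H
  1 × C: 1 H
  Total hydrogens = 15.
Molecular formula: C7H15Br

C7H15Br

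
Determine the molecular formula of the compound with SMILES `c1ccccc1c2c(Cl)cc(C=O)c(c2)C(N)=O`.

C14H10ClNO2

Heavy atoms from the SMILES: 14 C, 1 Cl, 1 N, 2 O.
Implicit hydrogens by atom environment:
  7 × C (aromatic): 1 H each → 7
  5 × C (aromatic): no H
  2 × O: no H
  1 × C: 1 H
  1 × C: no H
  1 × Cl: no H
  1 × N: 2 H
  Total hydrogens = 10.
Molecular formula: C14H10ClNO2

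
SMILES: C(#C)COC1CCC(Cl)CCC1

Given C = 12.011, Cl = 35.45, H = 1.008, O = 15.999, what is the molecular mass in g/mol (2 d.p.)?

186.68

Molecular formula: C10H15ClO.
M = 10×12.011 + 1×35.45 + 15×1.008 + 1×15.999 = 186.68 g/mol.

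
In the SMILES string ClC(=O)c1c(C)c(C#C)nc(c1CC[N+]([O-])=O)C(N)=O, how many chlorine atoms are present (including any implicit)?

1

The symbol for chlorine appears 1 time in the SMILES.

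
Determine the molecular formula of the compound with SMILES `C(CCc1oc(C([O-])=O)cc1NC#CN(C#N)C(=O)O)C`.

Heavy atoms from the SMILES: 13 C, 3 N, 5 O.
Implicit hydrogens by atom environment:
  5 × C: no H
  3 × C: 2 H each → 6
  3 × C (aromatic): no H
  2 × N: no H
  2 × O: no H
  1 × C: 3 H
  1 × C (aromatic): 1 H
  1 × N: 1 H
  1 × O: 1 H
  1 × O (aromatic): no H
  1 × O (charge -1): no H
  Total hydrogens = 12.
Net charge -1.
Molecular formula: C13H12N3O5-

C13H12N3O5-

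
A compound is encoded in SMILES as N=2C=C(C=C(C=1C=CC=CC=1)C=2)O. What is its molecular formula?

Heavy atoms from the SMILES: 11 C, 1 N, 1 O.
Implicit hydrogens by atom environment:
  8 × C (aromatic): 1 H each → 8
  3 × C (aromatic): no H
  1 × N (aromatic): no H
  1 × O: 1 H
  Total hydrogens = 9.
Molecular formula: C11H9NO

C11H9NO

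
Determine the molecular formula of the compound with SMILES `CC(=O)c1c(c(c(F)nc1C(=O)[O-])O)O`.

C8H5FNO5-

Heavy atoms from the SMILES: 8 C, 1 F, 1 N, 5 O.
Implicit hydrogens by atom environment:
  5 × C (aromatic): no H
  2 × C: no H
  2 × O: 1 H each → 2
  2 × O: no H
  1 × C: 3 H
  1 × F: no H
  1 × N (aromatic): no H
  1 × O (charge -1): no H
  Total hydrogens = 5.
Net charge -1.
Molecular formula: C8H5FNO5-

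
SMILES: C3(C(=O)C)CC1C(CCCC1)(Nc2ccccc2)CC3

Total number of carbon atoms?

18

The symbol for carbon appears 18 times in the SMILES. Lowercase c denotes aromatic carbon and counts toward C.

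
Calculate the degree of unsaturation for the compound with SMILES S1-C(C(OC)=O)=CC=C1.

4

Molecular formula from the SMILES: C6H6O2S.
DoU = (2C + 2 + N − H − X)/2 = (2·6 + 2 + 0 − 6 − 0)/2 = 8/2 = 4.
(Structurally: 1 ring(s) + 3 π bond(s) = 4.)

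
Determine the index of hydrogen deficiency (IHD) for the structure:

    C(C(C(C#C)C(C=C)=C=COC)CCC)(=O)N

Molecular formula from the SMILES: C14H19NO2.
DoU = (2C + 2 + N − H − X)/2 = (2·14 + 2 + 1 − 19 − 0)/2 = 12/2 = 6.
(Structurally: 0 ring(s) + 6 π bond(s) = 6.)

6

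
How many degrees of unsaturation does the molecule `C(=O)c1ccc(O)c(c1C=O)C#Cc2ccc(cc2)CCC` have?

12

Molecular formula from the SMILES: C19H16O3.
DoU = (2C + 2 + N − H − X)/2 = (2·19 + 2 + 0 − 16 − 0)/2 = 24/2 = 12.
(Structurally: 2 ring(s) + 10 π bond(s) = 12.)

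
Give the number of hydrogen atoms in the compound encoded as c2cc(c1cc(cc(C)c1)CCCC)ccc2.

20

Hydrogens are implicit in SMILES; fill each atom to its normal valence:
  8 × C (aromatic): 1 H each → 8
  4 × C (aromatic): no H
  3 × C: 2 H each → 6
  2 × C: 3 H each → 6
  Total hydrogens = 20.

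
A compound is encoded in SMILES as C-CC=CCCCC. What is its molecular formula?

Heavy atoms from the SMILES: 8 C.
Implicit hydrogens by atom environment:
  4 × C: 2 H each → 8
  2 × C: 3 H each → 6
  2 × C: 1 H each → 2
  Total hydrogens = 16.
Molecular formula: C8H16

C8H16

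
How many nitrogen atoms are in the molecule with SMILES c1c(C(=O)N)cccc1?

1

The symbol for nitrogen appears 1 time in the SMILES.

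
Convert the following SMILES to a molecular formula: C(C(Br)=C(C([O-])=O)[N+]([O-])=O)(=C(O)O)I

C5H2BrINO6-

Heavy atoms from the SMILES: 1 Br, 5 C, 1 I, 1 N, 6 O.
Implicit hydrogens by atom environment:
  5 × C: no H
  2 × O: 1 H each → 2
  2 × O: no H
  2 × O (charge -1): no H
  1 × Br: no H
  1 × I: no H
  1 × N (charge +1): no H
  Total hydrogens = 2.
Net charge -1.
Molecular formula: C5H2BrINO6-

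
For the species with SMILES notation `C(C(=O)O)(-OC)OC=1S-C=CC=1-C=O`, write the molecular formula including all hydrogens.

C8H8O5S

Heavy atoms from the SMILES: 8 C, 5 O, 1 S.
Implicit hydrogens by atom environment:
  4 × O: no H
  2 × C (aromatic): 1 H each → 2
  2 × C: 1 H each → 2
  2 × C (aromatic): no H
  1 × C: 3 H
  1 × C: no H
  1 × O: 1 H
  1 × S (aromatic): no H
  Total hydrogens = 8.
Molecular formula: C8H8O5S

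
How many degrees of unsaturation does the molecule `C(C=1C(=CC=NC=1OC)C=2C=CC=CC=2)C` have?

8

Molecular formula from the SMILES: C14H15NO.
DoU = (2C + 2 + N − H − X)/2 = (2·14 + 2 + 1 − 15 − 0)/2 = 16/2 = 8.
(Structurally: 2 ring(s) + 6 π bond(s) = 8.)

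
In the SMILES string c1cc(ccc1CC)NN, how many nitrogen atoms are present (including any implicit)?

The symbol for nitrogen appears 2 times in the SMILES.

2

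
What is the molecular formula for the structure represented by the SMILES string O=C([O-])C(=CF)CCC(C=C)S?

C8H10FO2S-

Heavy atoms from the SMILES: 8 C, 1 F, 2 O, 1 S.
Implicit hydrogens by atom environment:
  3 × C: 2 H each → 6
  3 × C: 1 H each → 3
  2 × C: no H
  1 × F: no H
  1 × O: no H
  1 × O (charge -1): no H
  1 × S: 1 H
  Total hydrogens = 10.
Net charge -1.
Molecular formula: C8H10FO2S-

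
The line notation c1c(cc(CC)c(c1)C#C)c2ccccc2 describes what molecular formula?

Heavy atoms from the SMILES: 16 C.
Implicit hydrogens by atom environment:
  8 × C (aromatic): 1 H each → 8
  4 × C (aromatic): no H
  1 × C: 3 H
  1 × C: 2 H
  1 × C: 1 H
  1 × C: no H
  Total hydrogens = 14.
Molecular formula: C16H14

C16H14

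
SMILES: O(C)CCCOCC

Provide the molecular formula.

C6H14O2

Heavy atoms from the SMILES: 6 C, 2 O.
Implicit hydrogens by atom environment:
  4 × C: 2 H each → 8
  2 × C: 3 H each → 6
  2 × O: no H
  Total hydrogens = 14.
Molecular formula: C6H14O2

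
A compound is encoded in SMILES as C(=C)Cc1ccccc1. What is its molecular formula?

C9H10

Heavy atoms from the SMILES: 9 C.
Implicit hydrogens by atom environment:
  5 × C (aromatic): 1 H each → 5
  2 × C: 2 H each → 4
  1 × C: 1 H
  1 × C (aromatic): no H
  Total hydrogens = 10.
Molecular formula: C9H10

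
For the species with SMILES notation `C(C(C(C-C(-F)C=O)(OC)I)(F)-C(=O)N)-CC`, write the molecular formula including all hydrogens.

C10H16F2INO3

Heavy atoms from the SMILES: 10 C, 2 F, 1 I, 1 N, 3 O.
Implicit hydrogens by atom environment:
  3 × C: 2 H each → 6
  3 × C: no H
  3 × O: no H
  2 × C: 3 H each → 6
  2 × C: 1 H each → 2
  2 × F: no H
  1 × I: no H
  1 × N: 2 H
  Total hydrogens = 16.
Molecular formula: C10H16F2INO3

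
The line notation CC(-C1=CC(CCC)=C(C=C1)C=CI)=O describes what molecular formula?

Heavy atoms from the SMILES: 13 C, 1 I, 1 O.
Implicit hydrogens by atom environment:
  3 × C (aromatic): 1 H each → 3
  3 × C (aromatic): no H
  2 × C: 3 H each → 6
  2 × C: 2 H each → 4
  2 × C: 1 H each → 2
  1 × C: no H
  1 × I: no H
  1 × O: no H
  Total hydrogens = 15.
Molecular formula: C13H15IO

C13H15IO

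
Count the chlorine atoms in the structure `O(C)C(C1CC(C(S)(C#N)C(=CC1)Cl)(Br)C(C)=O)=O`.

The symbol for chlorine appears 1 time in the SMILES.

1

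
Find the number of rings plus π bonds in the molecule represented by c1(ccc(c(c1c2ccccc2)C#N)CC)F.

Molecular formula from the SMILES: C15H12FN.
DoU = (2C + 2 + N − H − X)/2 = (2·15 + 2 + 1 − 12 − 1)/2 = 20/2 = 10.
(Structurally: 2 ring(s) + 8 π bond(s) = 10.)

10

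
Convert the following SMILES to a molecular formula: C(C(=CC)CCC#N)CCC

Heavy atoms from the SMILES: 10 C, 1 N.
Implicit hydrogens by atom environment:
  5 × C: 2 H each → 10
  2 × C: 3 H each → 6
  2 × C: no H
  1 × C: 1 H
  1 × N: no H
  Total hydrogens = 17.
Molecular formula: C10H17N

C10H17N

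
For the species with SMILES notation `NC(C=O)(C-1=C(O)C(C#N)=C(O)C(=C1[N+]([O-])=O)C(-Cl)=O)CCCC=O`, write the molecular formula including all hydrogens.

C14H12ClN3O7

Heavy atoms from the SMILES: 14 C, 1 Cl, 3 N, 7 O.
Implicit hydrogens by atom environment:
  6 × C (aromatic): no H
  4 × O: no H
  3 × C: 2 H each → 6
  3 × C: no H
  2 × C: 1 H each → 2
  2 × O: 1 H each → 2
  1 × Cl: no H
  1 × N: 2 H
  1 × N: no H
  1 × N (charge +1): no H
  1 × O (charge -1): no H
  Total hydrogens = 12.
Molecular formula: C14H12ClN3O7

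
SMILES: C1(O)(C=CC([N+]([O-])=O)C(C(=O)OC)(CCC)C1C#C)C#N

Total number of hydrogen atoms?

16

Hydrogens are implicit in SMILES; fill each atom to its normal valence:
  5 × C: 1 H each → 5
  5 × C: no H
  3 × O: no H
  2 × C: 3 H each → 6
  2 × C: 2 H each → 4
  1 × N: no H
  1 × N (charge +1): no H
  1 × O: 1 H
  1 × O (charge -1): no H
  Total hydrogens = 16.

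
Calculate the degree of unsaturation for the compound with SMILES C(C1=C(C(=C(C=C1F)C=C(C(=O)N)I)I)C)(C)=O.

Molecular formula from the SMILES: C12H10FI2NO2.
DoU = (2C + 2 + N − H − X)/2 = (2·12 + 2 + 1 − 10 − 3)/2 = 14/2 = 7.
(Structurally: 1 ring(s) + 6 π bond(s) = 7.)

7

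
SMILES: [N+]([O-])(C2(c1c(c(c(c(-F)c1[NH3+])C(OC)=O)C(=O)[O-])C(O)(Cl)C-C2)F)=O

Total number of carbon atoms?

The symbol for carbon appears 13 times in the SMILES. Lowercase c denotes aromatic carbon and counts toward C.

13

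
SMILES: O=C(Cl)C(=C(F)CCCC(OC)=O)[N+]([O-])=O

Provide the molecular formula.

Heavy atoms from the SMILES: 8 C, 1 Cl, 1 F, 1 N, 5 O.
Implicit hydrogens by atom environment:
  4 × C: no H
  4 × O: no H
  3 × C: 2 H each → 6
  1 × C: 3 H
  1 × Cl: no H
  1 × F: no H
  1 × N (charge +1): no H
  1 × O (charge -1): no H
  Total hydrogens = 9.
Molecular formula: C8H9ClFNO5

C8H9ClFNO5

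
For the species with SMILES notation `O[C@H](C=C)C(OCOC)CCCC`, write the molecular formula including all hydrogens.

Heavy atoms from the SMILES: 10 C, 3 O.
Implicit hydrogens by atom environment:
  5 × C: 2 H each → 10
  3 × C: 1 H each → 3
  2 × C: 3 H each → 6
  2 × O: no H
  1 × O: 1 H
  Total hydrogens = 20.
Molecular formula: C10H20O3

C10H20O3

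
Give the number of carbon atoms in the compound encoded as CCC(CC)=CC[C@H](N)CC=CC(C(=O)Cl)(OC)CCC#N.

The symbol for carbon appears 17 times in the SMILES. (Cl is a single chlorine, not C + l.)

17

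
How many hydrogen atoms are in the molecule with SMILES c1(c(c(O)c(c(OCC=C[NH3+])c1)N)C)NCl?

Hydrogens are implicit in SMILES; fill each atom to its normal valence:
  5 × C (aromatic): no H
  2 × C: 1 H each → 2
  1 × C: 3 H
  1 × C: 2 H
  1 × C (aromatic): 1 H
  1 × Cl: no H
  1 × N (charge +1): 3 H
  1 × N: 2 H
  1 × N: 1 H
  1 × O: 1 H
  1 × O: no H
  Total hydrogens = 15.

15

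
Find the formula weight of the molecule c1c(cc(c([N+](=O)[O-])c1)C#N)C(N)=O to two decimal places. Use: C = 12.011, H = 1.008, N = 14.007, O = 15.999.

191.15

Molecular formula: C8H5N3O3.
M = 8×12.011 + 5×1.008 + 3×14.007 + 3×15.999 = 191.15 g/mol.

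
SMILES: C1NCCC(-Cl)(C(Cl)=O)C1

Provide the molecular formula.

Heavy atoms from the SMILES: 6 C, 2 Cl, 1 N, 1 O.
Implicit hydrogens by atom environment:
  4 × C: 2 H each → 8
  2 × C: no H
  2 × Cl: no H
  1 × N: 1 H
  1 × O: no H
  Total hydrogens = 9.
Molecular formula: C6H9Cl2NO

C6H9Cl2NO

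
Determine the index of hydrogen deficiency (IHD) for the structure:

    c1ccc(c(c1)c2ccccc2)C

8

Molecular formula from the SMILES: C13H12.
DoU = (2C + 2 + N − H − X)/2 = (2·13 + 2 + 0 − 12 − 0)/2 = 16/2 = 8.
(Structurally: 2 ring(s) + 6 π bond(s) = 8.)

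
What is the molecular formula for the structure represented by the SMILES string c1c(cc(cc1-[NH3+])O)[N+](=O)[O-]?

C6H7N2O3+

Heavy atoms from the SMILES: 6 C, 2 N, 3 O.
Implicit hydrogens by atom environment:
  3 × C (aromatic): 1 H each → 3
  3 × C (aromatic): no H
  1 × N (charge +1): 3 H
  1 × N (charge +1): no H
  1 × O: 1 H
  1 × O: no H
  1 × O (charge -1): no H
  Total hydrogens = 7.
Net charge +1.
Molecular formula: C6H7N2O3+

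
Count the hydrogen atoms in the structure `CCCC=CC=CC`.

Hydrogens are implicit in SMILES; fill each atom to its normal valence:
  4 × C: 1 H each → 4
  2 × C: 3 H each → 6
  2 × C: 2 H each → 4
  Total hydrogens = 14.

14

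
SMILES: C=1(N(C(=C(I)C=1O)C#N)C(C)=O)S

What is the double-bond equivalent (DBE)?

Molecular formula from the SMILES: C7H5IN2O2S.
DoU = (2C + 2 + N − H − X)/2 = (2·7 + 2 + 2 − 5 − 1)/2 = 12/2 = 6.
(Structurally: 1 ring(s) + 5 π bond(s) = 6.)

6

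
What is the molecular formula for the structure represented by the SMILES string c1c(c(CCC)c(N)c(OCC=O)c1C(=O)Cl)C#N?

C13H13ClN2O3

Heavy atoms from the SMILES: 13 C, 1 Cl, 2 N, 3 O.
Implicit hydrogens by atom environment:
  5 × C (aromatic): no H
  3 × C: 2 H each → 6
  3 × O: no H
  2 × C: no H
  1 × C: 3 H
  1 × C (aromatic): 1 H
  1 × C: 1 H
  1 × Cl: no H
  1 × N: 2 H
  1 × N: no H
  Total hydrogens = 13.
Molecular formula: C13H13ClN2O3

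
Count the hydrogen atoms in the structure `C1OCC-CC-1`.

10

Hydrogens are implicit in SMILES; fill each atom to its normal valence:
  5 × C: 2 H each → 10
  1 × O: no H
  Total hydrogens = 10.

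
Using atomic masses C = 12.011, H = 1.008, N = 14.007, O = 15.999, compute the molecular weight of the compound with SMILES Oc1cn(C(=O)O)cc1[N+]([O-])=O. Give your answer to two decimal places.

Molecular formula: C5H4N2O5.
M = 5×12.011 + 4×1.008 + 2×14.007 + 5×15.999 = 172.10 g/mol.

172.10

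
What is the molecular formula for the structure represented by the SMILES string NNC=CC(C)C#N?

Heavy atoms from the SMILES: 5 C, 3 N.
Implicit hydrogens by atom environment:
  3 × C: 1 H each → 3
  1 × C: 3 H
  1 × C: no H
  1 × N: 2 H
  1 × N: 1 H
  1 × N: no H
  Total hydrogens = 9.
Molecular formula: C5H9N3

C5H9N3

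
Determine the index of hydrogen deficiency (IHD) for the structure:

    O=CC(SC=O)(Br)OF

Molecular formula from the SMILES: C3H2BrFO3S.
DoU = (2C + 2 + N − H − X)/2 = (2·3 + 2 + 0 − 2 − 2)/2 = 4/2 = 2.
(Structurally: 0 ring(s) + 2 π bond(s) = 2.)

2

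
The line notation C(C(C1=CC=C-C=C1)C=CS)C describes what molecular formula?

C11H14S

Heavy atoms from the SMILES: 11 C, 1 S.
Implicit hydrogens by atom environment:
  5 × C (aromatic): 1 H each → 5
  3 × C: 1 H each → 3
  1 × C: 3 H
  1 × C: 2 H
  1 × C (aromatic): no H
  1 × S: 1 H
  Total hydrogens = 14.
Molecular formula: C11H14S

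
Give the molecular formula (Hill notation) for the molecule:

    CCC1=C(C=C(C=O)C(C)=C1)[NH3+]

Heavy atoms from the SMILES: 10 C, 1 N, 1 O.
Implicit hydrogens by atom environment:
  4 × C (aromatic): no H
  2 × C: 3 H each → 6
  2 × C (aromatic): 1 H each → 2
  1 × C: 2 H
  1 × C: 1 H
  1 × N (charge +1): 3 H
  1 × O: no H
  Total hydrogens = 14.
Net charge +1.
Molecular formula: C10H14NO+

C10H14NO+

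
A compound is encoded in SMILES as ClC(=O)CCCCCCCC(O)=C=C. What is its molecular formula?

C11H17ClO2

Heavy atoms from the SMILES: 11 C, 1 Cl, 2 O.
Implicit hydrogens by atom environment:
  8 × C: 2 H each → 16
  3 × C: no H
  1 × Cl: no H
  1 × O: 1 H
  1 × O: no H
  Total hydrogens = 17.
Molecular formula: C11H17ClO2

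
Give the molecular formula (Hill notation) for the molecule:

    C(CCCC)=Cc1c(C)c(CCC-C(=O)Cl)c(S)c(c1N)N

Heavy atoms from the SMILES: 17 C, 1 Cl, 2 N, 1 O, 1 S.
Implicit hydrogens by atom environment:
  6 × C: 2 H each → 12
  6 × C (aromatic): no H
  2 × C: 3 H each → 6
  2 × C: 1 H each → 2
  2 × N: 2 H each → 4
  1 × C: no H
  1 × Cl: no H
  1 × O: no H
  1 × S: 1 H
  Total hydrogens = 25.
Molecular formula: C17H25ClN2OS

C17H25ClN2OS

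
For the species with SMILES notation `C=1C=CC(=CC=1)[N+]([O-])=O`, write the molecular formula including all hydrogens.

Heavy atoms from the SMILES: 6 C, 1 N, 2 O.
Implicit hydrogens by atom environment:
  5 × C (aromatic): 1 H each → 5
  1 × C (aromatic): no H
  1 × N (charge +1): no H
  1 × O: no H
  1 × O (charge -1): no H
  Total hydrogens = 5.
Molecular formula: C6H5NO2

C6H5NO2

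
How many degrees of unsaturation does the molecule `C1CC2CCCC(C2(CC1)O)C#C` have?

4

Molecular formula from the SMILES: C12H18O.
DoU = (2C + 2 + N − H − X)/2 = (2·12 + 2 + 0 − 18 − 0)/2 = 8/2 = 4.
(Structurally: 2 ring(s) + 2 π bond(s) = 4.)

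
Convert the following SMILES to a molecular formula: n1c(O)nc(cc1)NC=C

Heavy atoms from the SMILES: 6 C, 3 N, 1 O.
Implicit hydrogens by atom environment:
  2 × C (aromatic): 1 H each → 2
  2 × C (aromatic): no H
  2 × N (aromatic): no H
  1 × C: 2 H
  1 × C: 1 H
  1 × N: 1 H
  1 × O: 1 H
  Total hydrogens = 7.
Molecular formula: C6H7N3O

C6H7N3O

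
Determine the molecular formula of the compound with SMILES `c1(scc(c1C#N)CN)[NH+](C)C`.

C8H12N3S+

Heavy atoms from the SMILES: 8 C, 3 N, 1 S.
Implicit hydrogens by atom environment:
  3 × C (aromatic): no H
  2 × C: 3 H each → 6
  1 × C: 2 H
  1 × C (aromatic): 1 H
  1 × C: no H
  1 × N: 2 H
  1 × N (charge +1): 1 H
  1 × N: no H
  1 × S (aromatic): no H
  Total hydrogens = 12.
Net charge +1.
Molecular formula: C8H12N3S+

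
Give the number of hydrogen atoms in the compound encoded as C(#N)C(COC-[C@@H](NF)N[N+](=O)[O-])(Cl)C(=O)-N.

9

Hydrogens are implicit in SMILES; fill each atom to its normal valence:
  3 × C: no H
  3 × O: no H
  2 × C: 2 H each → 4
  2 × N: 1 H each → 2
  1 × C: 1 H
  1 × Cl: no H
  1 × F: no H
  1 × N: 2 H
  1 × N: no H
  1 × N (charge +1): no H
  1 × O (charge -1): no H
  Total hydrogens = 9.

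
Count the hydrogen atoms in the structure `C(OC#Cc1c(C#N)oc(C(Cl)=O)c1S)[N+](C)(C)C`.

12

Hydrogens are implicit in SMILES; fill each atom to its normal valence:
  4 × C (aromatic): no H
  4 × C: no H
  3 × C: 3 H each → 9
  2 × O: no H
  1 × C: 2 H
  1 × Cl: no H
  1 × N: no H
  1 × N (charge +1): no H
  1 × O (aromatic): no H
  1 × S: 1 H
  Total hydrogens = 12.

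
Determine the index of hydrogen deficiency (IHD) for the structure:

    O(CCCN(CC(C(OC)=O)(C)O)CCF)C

Molecular formula from the SMILES: C11H22FNO4.
DoU = (2C + 2 + N − H − X)/2 = (2·11 + 2 + 1 − 22 − 1)/2 = 2/2 = 1.
(Structurally: 0 ring(s) + 1 π bond(s) = 1.)

1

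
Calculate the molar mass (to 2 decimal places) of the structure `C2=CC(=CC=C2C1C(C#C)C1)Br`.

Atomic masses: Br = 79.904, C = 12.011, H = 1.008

221.10

Molecular formula: C11H9Br.
M = 1×79.904 + 11×12.011 + 9×1.008 = 221.10 g/mol.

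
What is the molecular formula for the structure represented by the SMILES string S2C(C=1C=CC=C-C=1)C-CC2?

Heavy atoms from the SMILES: 10 C, 1 S.
Implicit hydrogens by atom environment:
  5 × C (aromatic): 1 H each → 5
  3 × C: 2 H each → 6
  1 × C: 1 H
  1 × C (aromatic): no H
  1 × S: no H
  Total hydrogens = 12.
Molecular formula: C10H12S

C10H12S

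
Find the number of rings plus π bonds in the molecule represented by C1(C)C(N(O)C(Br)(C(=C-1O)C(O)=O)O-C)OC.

Molecular formula from the SMILES: C9H14BrNO6.
DoU = (2C + 2 + N − H − X)/2 = (2·9 + 2 + 1 − 14 − 1)/2 = 6/2 = 3.
(Structurally: 1 ring(s) + 2 π bond(s) = 3.)

3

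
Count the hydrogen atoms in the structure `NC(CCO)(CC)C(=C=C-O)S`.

Hydrogens are implicit in SMILES; fill each atom to its normal valence:
  3 × C: 2 H each → 6
  3 × C: no H
  2 × O: 1 H each → 2
  1 × C: 3 H
  1 × C: 1 H
  1 × N: 2 H
  1 × S: 1 H
  Total hydrogens = 15.

15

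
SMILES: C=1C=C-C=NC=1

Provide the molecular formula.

C5H5N

Heavy atoms from the SMILES: 5 C, 1 N.
Implicit hydrogens by atom environment:
  5 × C (aromatic): 1 H each → 5
  1 × N (aromatic): no H
  Total hydrogens = 5.
Molecular formula: C5H5N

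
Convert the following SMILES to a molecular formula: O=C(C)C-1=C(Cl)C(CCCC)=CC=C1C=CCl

C14H16Cl2O

Heavy atoms from the SMILES: 14 C, 2 Cl, 1 O.
Implicit hydrogens by atom environment:
  4 × C (aromatic): no H
  3 × C: 2 H each → 6
  2 × C: 3 H each → 6
  2 × C (aromatic): 1 H each → 2
  2 × C: 1 H each → 2
  2 × Cl: no H
  1 × C: no H
  1 × O: no H
  Total hydrogens = 16.
Molecular formula: C14H16Cl2O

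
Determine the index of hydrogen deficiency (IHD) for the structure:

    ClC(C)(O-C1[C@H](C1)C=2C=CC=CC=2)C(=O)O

6

Molecular formula from the SMILES: C12H13ClO3.
DoU = (2C + 2 + N − H − X)/2 = (2·12 + 2 + 0 − 13 − 1)/2 = 12/2 = 6.
(Structurally: 2 ring(s) + 4 π bond(s) = 6.)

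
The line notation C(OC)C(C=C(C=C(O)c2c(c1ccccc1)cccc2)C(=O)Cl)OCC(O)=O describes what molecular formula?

C22H21ClO6

Heavy atoms from the SMILES: 22 C, 1 Cl, 6 O.
Implicit hydrogens by atom environment:
  9 × C (aromatic): 1 H each → 9
  4 × C: no H
  4 × O: no H
  3 × C: 1 H each → 3
  3 × C (aromatic): no H
  2 × C: 2 H each → 4
  2 × O: 1 H each → 2
  1 × C: 3 H
  1 × Cl: no H
  Total hydrogens = 21.
Molecular formula: C22H21ClO6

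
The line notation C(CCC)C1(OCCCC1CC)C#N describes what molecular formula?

C12H21NO

Heavy atoms from the SMILES: 12 C, 1 N, 1 O.
Implicit hydrogens by atom environment:
  7 × C: 2 H each → 14
  2 × C: 3 H each → 6
  2 × C: no H
  1 × C: 1 H
  1 × N: no H
  1 × O: no H
  Total hydrogens = 21.
Molecular formula: C12H21NO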